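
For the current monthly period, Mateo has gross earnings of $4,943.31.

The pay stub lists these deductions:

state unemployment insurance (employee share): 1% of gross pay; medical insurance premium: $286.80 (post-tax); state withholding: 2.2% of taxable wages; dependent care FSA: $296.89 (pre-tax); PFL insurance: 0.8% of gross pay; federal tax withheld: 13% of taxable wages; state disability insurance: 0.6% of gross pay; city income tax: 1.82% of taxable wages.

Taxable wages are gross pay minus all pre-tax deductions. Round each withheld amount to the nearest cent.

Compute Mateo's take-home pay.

Dependent care FSA: $296.89
Taxable wages = $4,943.31 − $296.89 = $4,646.42
Federal tax withheld: $4,646.42 × 0.13 = $604.03
City income tax: $4,646.42 × 0.0182 = $84.56
State withholding: $4,646.42 × 0.022 = $102.22
State disability insurance: $4,943.31 × 0.006 = $29.66
State unemployment insurance (employee share): $4,943.31 × 0.01 = $49.43
PFL insurance: $4,943.31 × 0.008 = $39.55
Medical insurance premium: $286.80
Total deductions = $296.89 + $604.03 + $84.56 + $102.22 + $29.66 + $49.43 + $39.55 + $286.80 = $1,493.14
Net pay = $4,943.31 − $1,493.14 = $3,450.17

$3,450.17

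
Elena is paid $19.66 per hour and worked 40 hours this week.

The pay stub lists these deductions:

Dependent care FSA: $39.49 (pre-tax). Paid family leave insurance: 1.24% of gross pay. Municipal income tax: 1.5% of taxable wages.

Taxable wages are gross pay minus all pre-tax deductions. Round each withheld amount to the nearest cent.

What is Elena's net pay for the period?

$725.96

Gross pay: 40 × $19.66 = $786.40
Dependent care FSA: $39.49
Taxable wages = $786.40 − $39.49 = $746.91
Municipal income tax: $746.91 × 0.015 = $11.20
Paid family leave insurance: $786.40 × 0.0124 = $9.75
Total deductions = $39.49 + $11.20 + $9.75 = $60.44
Net pay = $786.40 − $60.44 = $725.96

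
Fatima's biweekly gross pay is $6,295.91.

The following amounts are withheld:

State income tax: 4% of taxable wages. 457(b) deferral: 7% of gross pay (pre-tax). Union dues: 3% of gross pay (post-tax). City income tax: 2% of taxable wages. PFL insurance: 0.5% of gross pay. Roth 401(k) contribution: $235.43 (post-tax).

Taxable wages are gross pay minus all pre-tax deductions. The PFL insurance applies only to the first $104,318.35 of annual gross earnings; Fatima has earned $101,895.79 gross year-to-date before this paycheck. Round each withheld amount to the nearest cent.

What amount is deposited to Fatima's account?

457(b) deferral: $6,295.91 × 0.07 = $440.71
Taxable wages = $6,295.91 − $440.71 = $5,855.20
State income tax: $5,855.20 × 0.04 = $234.21
City income tax: $5,855.20 × 0.02 = $117.10
PFL insurance: only $104,318.35 − $101,895.79 = $2,422.56 of this check is subject → $2,422.56 × 0.005 = $12.11
Union dues: $6,295.91 × 0.03 = $188.88
Roth 401(k) contribution: $235.43
Total deductions = $440.71 + $234.21 + $117.10 + $12.11 + $188.88 + $235.43 = $1,228.44
Net pay = $6,295.91 − $1,228.44 = $5,067.47

$5,067.47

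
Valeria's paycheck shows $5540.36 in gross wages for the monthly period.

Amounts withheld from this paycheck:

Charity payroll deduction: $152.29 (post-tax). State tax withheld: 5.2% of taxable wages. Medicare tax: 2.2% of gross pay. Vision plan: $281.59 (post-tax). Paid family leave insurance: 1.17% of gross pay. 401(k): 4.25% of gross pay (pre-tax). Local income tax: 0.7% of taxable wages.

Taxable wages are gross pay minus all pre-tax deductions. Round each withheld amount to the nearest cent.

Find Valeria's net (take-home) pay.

401(k): $5540.36 × 0.0425 = $235.47
Taxable wages = $5540.36 − $235.47 = $5304.89
State tax withheld: $5304.89 × 0.052 = $275.85
Local income tax: $5304.89 × 0.007 = $37.13
Paid family leave insurance: $5540.36 × 0.0117 = $64.82
Medicare tax: $5540.36 × 0.022 = $121.89
Vision plan: $281.59
Charity payroll deduction: $152.29
Total deductions = $235.47 + $275.85 + $37.13 + $64.82 + $121.89 + $281.59 + $152.29 = $1169.04
Net pay = $5540.36 − $1169.04 = $4371.32

$4371.32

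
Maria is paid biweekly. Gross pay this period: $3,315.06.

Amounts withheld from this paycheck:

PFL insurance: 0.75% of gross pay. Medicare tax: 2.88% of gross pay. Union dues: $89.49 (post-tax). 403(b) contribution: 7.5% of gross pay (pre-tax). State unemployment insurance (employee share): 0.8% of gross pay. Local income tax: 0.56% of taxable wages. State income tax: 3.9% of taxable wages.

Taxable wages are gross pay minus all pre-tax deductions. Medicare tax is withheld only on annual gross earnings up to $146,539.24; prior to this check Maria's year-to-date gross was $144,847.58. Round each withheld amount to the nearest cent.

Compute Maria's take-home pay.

$2,740.08

403(b) contribution: $3,315.06 × 0.075 = $248.63
Taxable wages = $3,315.06 − $248.63 = $3,066.43
Local income tax: $3,066.43 × 0.0056 = $17.17
State income tax: $3,066.43 × 0.039 = $119.59
Medicare tax: only $146,539.24 − $144,847.58 = $1,691.66 of this check is subject → $1,691.66 × 0.0288 = $48.72
State unemployment insurance (employee share): $3,315.06 × 0.008 = $26.52
PFL insurance: $3,315.06 × 0.0075 = $24.86
Union dues: $89.49
Total deductions = $248.63 + $17.17 + $119.59 + $48.72 + $26.52 + $24.86 + $89.49 = $574.98
Net pay = $3,315.06 − $574.98 = $2,740.08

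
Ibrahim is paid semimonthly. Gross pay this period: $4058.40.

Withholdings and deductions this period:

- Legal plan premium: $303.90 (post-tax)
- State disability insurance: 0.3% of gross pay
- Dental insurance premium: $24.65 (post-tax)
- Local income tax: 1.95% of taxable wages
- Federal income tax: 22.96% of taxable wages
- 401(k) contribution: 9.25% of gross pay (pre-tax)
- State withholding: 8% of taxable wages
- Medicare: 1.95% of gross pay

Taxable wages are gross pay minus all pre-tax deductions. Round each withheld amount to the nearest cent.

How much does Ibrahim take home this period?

$2051.05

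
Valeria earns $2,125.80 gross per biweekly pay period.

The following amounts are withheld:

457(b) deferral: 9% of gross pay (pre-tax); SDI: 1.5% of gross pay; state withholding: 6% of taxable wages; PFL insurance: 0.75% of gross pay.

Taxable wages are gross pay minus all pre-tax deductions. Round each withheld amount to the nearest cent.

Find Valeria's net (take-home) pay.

$1,770.58

457(b) deferral: $2,125.80 × 0.09 = $191.32
Taxable wages = $2,125.80 − $191.32 = $1,934.48
State withholding: $1,934.48 × 0.06 = $116.07
PFL insurance: $2,125.80 × 0.0075 = $15.94
SDI: $2,125.80 × 0.015 = $31.89
Total deductions = $191.32 + $116.07 + $15.94 + $31.89 = $355.22
Net pay = $2,125.80 − $355.22 = $1,770.58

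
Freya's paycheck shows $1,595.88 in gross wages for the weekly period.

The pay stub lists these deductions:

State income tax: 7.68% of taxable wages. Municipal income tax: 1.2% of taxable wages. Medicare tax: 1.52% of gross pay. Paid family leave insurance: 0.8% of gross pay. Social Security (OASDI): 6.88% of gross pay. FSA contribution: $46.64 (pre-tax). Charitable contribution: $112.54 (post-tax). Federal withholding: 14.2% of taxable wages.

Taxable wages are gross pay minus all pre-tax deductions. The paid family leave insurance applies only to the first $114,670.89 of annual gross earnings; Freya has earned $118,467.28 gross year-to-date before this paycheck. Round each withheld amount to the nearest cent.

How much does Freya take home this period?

$945.08

FSA contribution: $46.64
Taxable wages = $1,595.88 − $46.64 = $1,549.24
State income tax: $1,549.24 × 0.0768 = $118.98
Municipal income tax: $1,549.24 × 0.012 = $18.59
Federal withholding: $1,549.24 × 0.142 = $219.99
Social Security (OASDI): $1,595.88 × 0.0688 = $109.80
Paid family leave insurance: annual cap $114,670.89 already reached (YTD $118,467.28), so $0.00
Medicare tax: $1,595.88 × 0.0152 = $24.26
Charitable contribution: $112.54
Total deductions = $46.64 + $118.98 + $18.59 + $219.99 + $109.80 + $0.00 + $24.26 + $112.54 = $650.80
Net pay = $1,595.88 − $650.80 = $945.08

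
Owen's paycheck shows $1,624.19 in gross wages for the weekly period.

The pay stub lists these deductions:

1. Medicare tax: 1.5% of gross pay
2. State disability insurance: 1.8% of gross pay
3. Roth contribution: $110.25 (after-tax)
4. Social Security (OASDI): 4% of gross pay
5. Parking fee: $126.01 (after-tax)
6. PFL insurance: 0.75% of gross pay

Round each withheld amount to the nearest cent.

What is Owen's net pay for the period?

$1,257.18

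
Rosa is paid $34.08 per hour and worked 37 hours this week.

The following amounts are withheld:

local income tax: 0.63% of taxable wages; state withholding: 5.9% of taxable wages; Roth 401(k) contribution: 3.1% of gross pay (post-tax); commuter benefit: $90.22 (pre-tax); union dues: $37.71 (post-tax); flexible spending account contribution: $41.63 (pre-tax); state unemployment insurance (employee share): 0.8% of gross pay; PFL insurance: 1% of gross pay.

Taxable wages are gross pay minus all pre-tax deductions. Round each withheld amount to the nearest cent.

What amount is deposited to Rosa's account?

Gross pay: 37 × $34.08 = $1,260.96
Commuter benefit: $90.22
Flexible spending account contribution: $41.63
Pre-tax total = $90.22 + $41.63 = $131.85
Taxable wages = $1,260.96 − $131.85 = $1,129.11
State withholding: $1,129.11 × 0.059 = $66.62
Local income tax: $1,129.11 × 0.0063 = $7.11
State unemployment insurance (employee share): $1,260.96 × 0.008 = $10.09
PFL insurance: $1,260.96 × 0.01 = $12.61
Roth 401(k) contribution: $1,260.96 × 0.031 = $39.09
Union dues: $37.71
Total deductions = $90.22 + $41.63 + $66.62 + $7.11 + $10.09 + $12.61 + $39.09 + $37.71 = $305.08
Net pay = $1,260.96 − $305.08 = $955.88

$955.88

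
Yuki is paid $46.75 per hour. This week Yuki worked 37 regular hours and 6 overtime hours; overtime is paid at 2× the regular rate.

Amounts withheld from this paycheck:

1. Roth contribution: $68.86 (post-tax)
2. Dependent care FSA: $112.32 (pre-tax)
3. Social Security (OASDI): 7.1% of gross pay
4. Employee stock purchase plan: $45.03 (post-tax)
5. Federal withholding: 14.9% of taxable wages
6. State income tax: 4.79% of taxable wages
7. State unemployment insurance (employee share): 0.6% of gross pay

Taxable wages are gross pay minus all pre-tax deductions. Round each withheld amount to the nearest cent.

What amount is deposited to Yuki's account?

Regular pay: 37 × $46.75 = $1,729.75
Overtime pay: 6 × $46.75 × 2 = $561.00
Gross pay = $1,729.75 + $561.00 = $2,290.75
Dependent care FSA: $112.32
Taxable wages = $2,290.75 − $112.32 = $2,178.43
Federal withholding: $2,178.43 × 0.149 = $324.59
State income tax: $2,178.43 × 0.0479 = $104.35
State unemployment insurance (employee share): $2,290.75 × 0.006 = $13.74
Social Security (OASDI): $2,290.75 × 0.071 = $162.64
Roth contribution: $68.86
Employee stock purchase plan: $45.03
Total deductions = $112.32 + $324.59 + $104.35 + $13.74 + $162.64 + $68.86 + $45.03 = $831.53
Net pay = $2,290.75 − $831.53 = $1,459.22

$1,459.22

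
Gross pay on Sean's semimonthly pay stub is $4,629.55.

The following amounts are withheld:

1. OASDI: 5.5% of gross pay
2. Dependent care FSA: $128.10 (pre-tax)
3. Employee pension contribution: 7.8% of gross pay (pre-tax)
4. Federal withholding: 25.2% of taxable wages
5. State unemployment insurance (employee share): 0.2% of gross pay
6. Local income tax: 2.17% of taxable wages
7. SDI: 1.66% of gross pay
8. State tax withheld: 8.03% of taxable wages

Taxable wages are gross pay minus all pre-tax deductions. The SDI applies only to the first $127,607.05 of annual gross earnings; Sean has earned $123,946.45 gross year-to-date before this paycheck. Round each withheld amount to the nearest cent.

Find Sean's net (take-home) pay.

$2,350.00

Employee pension contribution: $4,629.55 × 0.078 = $361.10
Dependent care FSA: $128.10
Pre-tax total = $361.10 + $128.10 = $489.20
Taxable wages = $4,629.55 − $489.20 = $4,140.35
Local income tax: $4,140.35 × 0.0217 = $89.85
State tax withheld: $4,140.35 × 0.0803 = $332.47
Federal withholding: $4,140.35 × 0.252 = $1,043.37
SDI: only $127,607.05 − $123,946.45 = $3,660.60 of this check is subject → $3,660.60 × 0.0166 = $60.77
OASDI: $4,629.55 × 0.055 = $254.63
State unemployment insurance (employee share): $4,629.55 × 0.002 = $9.26
Total deductions = $361.10 + $128.10 + $89.85 + $332.47 + $1,043.37 + $60.77 + $254.63 + $9.26 = $2,279.55
Net pay = $4,629.55 − $2,279.55 = $2,350.00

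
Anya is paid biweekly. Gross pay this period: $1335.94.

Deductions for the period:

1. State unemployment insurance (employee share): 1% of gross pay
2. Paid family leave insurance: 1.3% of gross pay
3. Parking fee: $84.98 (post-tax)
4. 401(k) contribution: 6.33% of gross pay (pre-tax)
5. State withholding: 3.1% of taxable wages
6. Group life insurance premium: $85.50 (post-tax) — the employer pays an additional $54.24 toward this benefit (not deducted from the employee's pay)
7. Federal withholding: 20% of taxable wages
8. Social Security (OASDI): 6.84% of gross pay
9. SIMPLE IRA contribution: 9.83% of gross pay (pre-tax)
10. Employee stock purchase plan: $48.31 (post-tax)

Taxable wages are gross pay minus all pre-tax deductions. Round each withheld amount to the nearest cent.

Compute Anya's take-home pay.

$520.42

401(k) contribution: $1335.94 × 0.0633 = $84.57
SIMPLE IRA contribution: $1335.94 × 0.0983 = $131.32
Pre-tax total = $84.57 + $131.32 = $215.89
Taxable wages = $1335.94 − $215.89 = $1120.05
State withholding: $1120.05 × 0.031 = $34.72
Federal withholding: $1120.05 × 0.2 = $224.01
Paid family leave insurance: $1335.94 × 0.013 = $17.37
State unemployment insurance (employee share): $1335.94 × 0.01 = $13.36
Social Security (OASDI): $1335.94 × 0.0684 = $91.38
Group life insurance premium: $85.50
Employee stock purchase plan: $48.31
Parking fee: $84.98
(Employer's $54.24 toward group life insurance premium is not withheld from the employee.)
Total deductions = $84.57 + $131.32 + $34.72 + $224.01 + $17.37 + $13.36 + $91.38 + $85.50 + $48.31 + $84.98 = $815.52
Net pay = $1335.94 − $815.52 = $520.42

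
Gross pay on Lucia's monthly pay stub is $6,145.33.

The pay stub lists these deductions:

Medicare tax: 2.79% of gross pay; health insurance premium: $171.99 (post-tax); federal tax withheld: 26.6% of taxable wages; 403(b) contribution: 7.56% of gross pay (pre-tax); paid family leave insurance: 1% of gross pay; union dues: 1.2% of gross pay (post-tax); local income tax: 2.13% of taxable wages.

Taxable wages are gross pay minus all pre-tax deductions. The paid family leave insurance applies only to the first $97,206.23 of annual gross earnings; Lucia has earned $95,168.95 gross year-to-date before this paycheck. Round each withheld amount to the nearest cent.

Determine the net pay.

$3,611.11

403(b) contribution: $6,145.33 × 0.0756 = $464.59
Taxable wages = $6,145.33 − $464.59 = $5,680.74
Federal tax withheld: $5,680.74 × 0.266 = $1,511.08
Local income tax: $5,680.74 × 0.0213 = $121.00
Paid family leave insurance: only $97,206.23 − $95,168.95 = $2,037.28 of this check is subject → $2,037.28 × 0.01 = $20.37
Medicare tax: $6,145.33 × 0.0279 = $171.45
Union dues: $6,145.33 × 0.012 = $73.74
Health insurance premium: $171.99
Total deductions = $464.59 + $1,511.08 + $121.00 + $20.37 + $171.45 + $73.74 + $171.99 = $2,534.22
Net pay = $6,145.33 − $2,534.22 = $3,611.11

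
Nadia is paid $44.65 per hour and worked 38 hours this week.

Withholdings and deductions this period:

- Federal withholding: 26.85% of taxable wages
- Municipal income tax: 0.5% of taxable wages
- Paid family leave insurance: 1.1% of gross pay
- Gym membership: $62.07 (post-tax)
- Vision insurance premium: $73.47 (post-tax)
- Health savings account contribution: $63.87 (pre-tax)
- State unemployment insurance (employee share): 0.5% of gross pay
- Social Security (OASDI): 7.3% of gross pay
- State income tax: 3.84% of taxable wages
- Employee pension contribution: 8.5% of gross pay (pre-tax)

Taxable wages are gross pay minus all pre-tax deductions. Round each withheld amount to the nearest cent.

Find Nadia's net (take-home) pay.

Gross pay: 38 × $44.65 = $1,696.70
Health savings account contribution: $63.87
Employee pension contribution: $1,696.70 × 0.085 = $144.22
Pre-tax total = $63.87 + $144.22 = $208.09
Taxable wages = $1,696.70 − $208.09 = $1,488.61
State income tax: $1,488.61 × 0.0384 = $57.16
Federal withholding: $1,488.61 × 0.2685 = $399.69
Municipal income tax: $1,488.61 × 0.005 = $7.44
State unemployment insurance (employee share): $1,696.70 × 0.005 = $8.48
Social Security (OASDI): $1,696.70 × 0.073 = $123.86
Paid family leave insurance: $1,696.70 × 0.011 = $18.66
Gym membership: $62.07
Vision insurance premium: $73.47
Total deductions = $63.87 + $144.22 + $57.16 + $399.69 + $7.44 + $8.48 + $123.86 + $18.66 + $62.07 + $73.47 = $958.92
Net pay = $1,696.70 − $958.92 = $737.78

$737.78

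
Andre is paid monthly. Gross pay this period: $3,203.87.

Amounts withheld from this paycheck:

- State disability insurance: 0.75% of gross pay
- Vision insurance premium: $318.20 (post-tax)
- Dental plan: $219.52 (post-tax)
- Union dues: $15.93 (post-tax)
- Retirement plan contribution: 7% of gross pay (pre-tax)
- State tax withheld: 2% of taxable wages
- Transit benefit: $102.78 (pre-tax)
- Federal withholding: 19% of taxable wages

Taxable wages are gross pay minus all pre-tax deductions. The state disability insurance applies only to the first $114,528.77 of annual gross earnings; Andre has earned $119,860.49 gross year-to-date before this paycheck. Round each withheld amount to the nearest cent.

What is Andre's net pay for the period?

Transit benefit: $102.78
Retirement plan contribution: $3,203.87 × 0.07 = $224.27
Pre-tax total = $102.78 + $224.27 = $327.05
Taxable wages = $3,203.87 − $327.05 = $2,876.82
Federal withholding: $2,876.82 × 0.19 = $546.60
State tax withheld: $2,876.82 × 0.02 = $57.54
State disability insurance: annual cap $114,528.77 already reached (YTD $119,860.49), so $0.00
Union dues: $15.93
Vision insurance premium: $318.20
Dental plan: $219.52
Total deductions = $102.78 + $224.27 + $546.60 + $57.54 + $0.00 + $15.93 + $318.20 + $219.52 = $1,484.84
Net pay = $3,203.87 − $1,484.84 = $1,719.03

$1,719.03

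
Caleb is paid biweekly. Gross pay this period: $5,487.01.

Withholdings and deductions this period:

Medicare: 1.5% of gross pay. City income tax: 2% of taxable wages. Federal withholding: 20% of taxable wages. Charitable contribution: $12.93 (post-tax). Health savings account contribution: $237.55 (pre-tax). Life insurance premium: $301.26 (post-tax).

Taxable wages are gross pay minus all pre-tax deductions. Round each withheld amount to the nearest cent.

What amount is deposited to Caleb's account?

$3,698.08

Health savings account contribution: $237.55
Taxable wages = $5,487.01 − $237.55 = $5,249.46
City income tax: $5,249.46 × 0.02 = $104.99
Federal withholding: $5,249.46 × 0.2 = $1,049.89
Medicare: $5,487.01 × 0.015 = $82.31
Charitable contribution: $12.93
Life insurance premium: $301.26
Total deductions = $237.55 + $104.99 + $1,049.89 + $82.31 + $12.93 + $301.26 = $1,788.93
Net pay = $5,487.01 − $1,788.93 = $3,698.08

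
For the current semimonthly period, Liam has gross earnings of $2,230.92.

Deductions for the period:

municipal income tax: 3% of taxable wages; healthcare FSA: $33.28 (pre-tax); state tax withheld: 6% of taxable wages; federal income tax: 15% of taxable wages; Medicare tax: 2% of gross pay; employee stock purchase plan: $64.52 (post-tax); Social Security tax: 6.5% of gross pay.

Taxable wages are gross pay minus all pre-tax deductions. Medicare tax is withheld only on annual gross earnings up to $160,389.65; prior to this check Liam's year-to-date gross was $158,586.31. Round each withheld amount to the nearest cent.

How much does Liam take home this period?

$1,424.60

Healthcare FSA: $33.28
Taxable wages = $2,230.92 − $33.28 = $2,197.64
State tax withheld: $2,197.64 × 0.06 = $131.86
Federal income tax: $2,197.64 × 0.15 = $329.65
Municipal income tax: $2,197.64 × 0.03 = $65.93
Medicare tax: only $160,389.65 − $158,586.31 = $1,803.34 of this check is subject → $1,803.34 × 0.02 = $36.07
Social Security tax: $2,230.92 × 0.065 = $145.01
Employee stock purchase plan: $64.52
Total deductions = $33.28 + $131.86 + $329.65 + $65.93 + $36.07 + $145.01 + $64.52 = $806.32
Net pay = $2,230.92 − $806.32 = $1,424.60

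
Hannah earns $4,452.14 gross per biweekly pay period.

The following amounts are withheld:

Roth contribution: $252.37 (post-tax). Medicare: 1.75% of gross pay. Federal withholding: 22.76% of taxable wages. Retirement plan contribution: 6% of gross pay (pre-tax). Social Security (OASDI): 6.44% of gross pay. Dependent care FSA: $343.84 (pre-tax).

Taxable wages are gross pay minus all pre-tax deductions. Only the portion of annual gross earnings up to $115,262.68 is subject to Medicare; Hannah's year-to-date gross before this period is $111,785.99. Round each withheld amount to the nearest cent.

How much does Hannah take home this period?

$2,366.99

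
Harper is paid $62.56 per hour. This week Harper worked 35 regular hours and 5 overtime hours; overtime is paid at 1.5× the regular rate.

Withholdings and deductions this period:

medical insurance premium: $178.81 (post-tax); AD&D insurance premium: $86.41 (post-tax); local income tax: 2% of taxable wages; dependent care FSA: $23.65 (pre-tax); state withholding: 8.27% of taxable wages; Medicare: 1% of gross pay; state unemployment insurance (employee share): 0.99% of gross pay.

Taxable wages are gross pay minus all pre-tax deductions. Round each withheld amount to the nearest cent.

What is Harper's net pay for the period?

Regular pay: 35 × $62.56 = $2,189.60
Overtime pay: 5 × $62.56 × 1.5 = $469.20
Gross pay = $2,189.60 + $469.20 = $2,658.80
Dependent care FSA: $23.65
Taxable wages = $2,658.80 − $23.65 = $2,635.15
Local income tax: $2,635.15 × 0.02 = $52.70
State withholding: $2,635.15 × 0.0827 = $217.93
Medicare: $2,658.80 × 0.01 = $26.59
State unemployment insurance (employee share): $2,658.80 × 0.0099 = $26.32
AD&D insurance premium: $86.41
Medical insurance premium: $178.81
Total deductions = $23.65 + $52.70 + $217.93 + $26.59 + $26.32 + $86.41 + $178.81 = $612.41
Net pay = $2,658.80 − $612.41 = $2,046.39

$2,046.39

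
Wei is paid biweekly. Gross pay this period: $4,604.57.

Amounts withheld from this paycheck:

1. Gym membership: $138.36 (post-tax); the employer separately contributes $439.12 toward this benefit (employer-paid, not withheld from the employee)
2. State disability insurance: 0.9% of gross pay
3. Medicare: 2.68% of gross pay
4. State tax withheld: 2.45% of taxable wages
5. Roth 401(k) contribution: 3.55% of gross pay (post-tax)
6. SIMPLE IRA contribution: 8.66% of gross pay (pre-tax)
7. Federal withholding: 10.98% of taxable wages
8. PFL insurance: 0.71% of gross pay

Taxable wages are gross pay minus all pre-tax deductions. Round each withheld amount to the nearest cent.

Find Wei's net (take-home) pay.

$3,141.62

SIMPLE IRA contribution: $4,604.57 × 0.0866 = $398.76
Taxable wages = $4,604.57 − $398.76 = $4,205.81
Federal withholding: $4,205.81 × 0.1098 = $461.80
State tax withheld: $4,205.81 × 0.0245 = $103.04
State disability insurance: $4,604.57 × 0.009 = $41.44
PFL insurance: $4,604.57 × 0.0071 = $32.69
Medicare: $4,604.57 × 0.0268 = $123.40
Roth 401(k) contribution: $4,604.57 × 0.0355 = $163.46
Gym membership: $138.36
(Employer's $439.12 toward gym membership is not withheld from the employee.)
Total deductions = $398.76 + $461.80 + $103.04 + $41.44 + $32.69 + $123.40 + $163.46 + $138.36 = $1,462.95
Net pay = $4,604.57 − $1,462.95 = $3,141.62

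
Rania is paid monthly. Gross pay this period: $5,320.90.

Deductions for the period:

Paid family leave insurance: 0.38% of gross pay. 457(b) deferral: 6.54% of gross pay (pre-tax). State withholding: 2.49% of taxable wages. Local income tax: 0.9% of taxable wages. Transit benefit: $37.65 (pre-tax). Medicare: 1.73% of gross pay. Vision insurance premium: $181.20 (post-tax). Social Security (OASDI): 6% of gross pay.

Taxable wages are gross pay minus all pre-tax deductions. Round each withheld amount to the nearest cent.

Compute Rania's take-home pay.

$4,155.23

Transit benefit: $37.65
457(b) deferral: $5,320.90 × 0.0654 = $347.99
Pre-tax total = $37.65 + $347.99 = $385.64
Taxable wages = $5,320.90 − $385.64 = $4,935.26
Local income tax: $4,935.26 × 0.009 = $44.42
State withholding: $4,935.26 × 0.0249 = $122.89
Medicare: $5,320.90 × 0.0173 = $92.05
Social Security (OASDI): $5,320.90 × 0.06 = $319.25
Paid family leave insurance: $5,320.90 × 0.0038 = $20.22
Vision insurance premium: $181.20
Total deductions = $37.65 + $347.99 + $44.42 + $122.89 + $92.05 + $319.25 + $20.22 + $181.20 = $1,165.67
Net pay = $5,320.90 − $1,165.67 = $4,155.23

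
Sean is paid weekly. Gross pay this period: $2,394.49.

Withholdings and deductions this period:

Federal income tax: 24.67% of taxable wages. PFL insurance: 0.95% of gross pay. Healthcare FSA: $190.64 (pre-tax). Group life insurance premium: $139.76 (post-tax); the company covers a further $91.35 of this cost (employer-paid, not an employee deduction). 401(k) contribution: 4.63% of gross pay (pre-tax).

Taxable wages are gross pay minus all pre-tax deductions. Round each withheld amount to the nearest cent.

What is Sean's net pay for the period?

$1,414.14

Healthcare FSA: $190.64
401(k) contribution: $2,394.49 × 0.0463 = $110.86
Pre-tax total = $190.64 + $110.86 = $301.50
Taxable wages = $2,394.49 − $301.50 = $2,092.99
Federal income tax: $2,092.99 × 0.2467 = $516.34
PFL insurance: $2,394.49 × 0.0095 = $22.75
Group life insurance premium: $139.76
(Employer's $91.35 toward group life insurance premium is not withheld from the employee.)
Total deductions = $190.64 + $110.86 + $516.34 + $22.75 + $139.76 = $980.35
Net pay = $2,394.49 − $980.35 = $1,414.14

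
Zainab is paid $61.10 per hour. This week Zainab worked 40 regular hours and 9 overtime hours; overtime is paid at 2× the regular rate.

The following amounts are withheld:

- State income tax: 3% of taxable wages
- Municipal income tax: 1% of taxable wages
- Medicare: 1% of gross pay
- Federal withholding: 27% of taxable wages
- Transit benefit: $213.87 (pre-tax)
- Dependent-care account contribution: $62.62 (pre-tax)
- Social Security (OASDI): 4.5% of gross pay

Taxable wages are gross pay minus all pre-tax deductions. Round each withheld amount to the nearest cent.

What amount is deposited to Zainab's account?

Regular pay: 40 × $61.10 = $2,444.00
Overtime pay: 9 × $61.10 × 2 = $1,099.80
Gross pay = $2,444.00 + $1,099.80 = $3,543.80
Dependent-care account contribution: $62.62
Transit benefit: $213.87
Pre-tax total = $62.62 + $213.87 = $276.49
Taxable wages = $3,543.80 − $276.49 = $3,267.31
State income tax: $3,267.31 × 0.03 = $98.02
Municipal income tax: $3,267.31 × 0.01 = $32.67
Federal withholding: $3,267.31 × 0.27 = $882.17
Social Security (OASDI): $3,543.80 × 0.045 = $159.47
Medicare: $3,543.80 × 0.01 = $35.44
Total deductions = $62.62 + $213.87 + $98.02 + $32.67 + $882.17 + $159.47 + $35.44 = $1,484.26
Net pay = $3,543.80 − $1,484.26 = $2,059.54

$2,059.54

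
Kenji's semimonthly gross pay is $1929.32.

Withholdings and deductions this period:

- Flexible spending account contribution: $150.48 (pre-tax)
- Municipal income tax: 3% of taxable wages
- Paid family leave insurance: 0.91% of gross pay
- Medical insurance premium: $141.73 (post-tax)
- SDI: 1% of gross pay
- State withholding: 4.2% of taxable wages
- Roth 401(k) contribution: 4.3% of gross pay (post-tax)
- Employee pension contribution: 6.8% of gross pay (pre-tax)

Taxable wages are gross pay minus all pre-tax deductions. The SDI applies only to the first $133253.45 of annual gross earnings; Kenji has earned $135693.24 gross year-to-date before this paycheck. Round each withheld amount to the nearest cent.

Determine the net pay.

$1286.77

Flexible spending account contribution: $150.48
Employee pension contribution: $1929.32 × 0.068 = $131.19
Pre-tax total = $150.48 + $131.19 = $281.67
Taxable wages = $1929.32 − $281.67 = $1647.65
Municipal income tax: $1647.65 × 0.03 = $49.43
State withholding: $1647.65 × 0.042 = $69.20
SDI: annual cap $133253.45 already reached (YTD $135693.24), so $0.00
Paid family leave insurance: $1929.32 × 0.0091 = $17.56
Roth 401(k) contribution: $1929.32 × 0.043 = $82.96
Medical insurance premium: $141.73
Total deductions = $150.48 + $131.19 + $49.43 + $69.20 + $0.00 + $17.56 + $82.96 + $141.73 = $642.55
Net pay = $1929.32 − $642.55 = $1286.77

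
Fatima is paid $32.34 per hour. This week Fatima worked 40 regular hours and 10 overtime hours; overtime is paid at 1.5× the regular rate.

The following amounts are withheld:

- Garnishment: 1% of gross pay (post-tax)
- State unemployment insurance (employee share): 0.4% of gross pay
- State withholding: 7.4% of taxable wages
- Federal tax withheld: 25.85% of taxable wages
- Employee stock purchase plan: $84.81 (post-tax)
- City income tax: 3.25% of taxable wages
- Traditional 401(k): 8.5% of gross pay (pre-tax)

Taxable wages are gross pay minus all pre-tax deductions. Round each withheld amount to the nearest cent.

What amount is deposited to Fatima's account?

Regular pay: 40 × $32.34 = $1,293.60
Overtime pay: 10 × $32.34 × 1.5 = $485.10
Gross pay = $1,293.60 + $485.10 = $1,778.70
Traditional 401(k): $1,778.70 × 0.085 = $151.19
Taxable wages = $1,778.70 − $151.19 = $1,627.51
Federal tax withheld: $1,627.51 × 0.2585 = $420.71
State withholding: $1,627.51 × 0.074 = $120.44
City income tax: $1,627.51 × 0.0325 = $52.89
State unemployment insurance (employee share): $1,778.70 × 0.004 = $7.11
Garnishment: $1,778.70 × 0.01 = $17.79
Employee stock purchase plan: $84.81
Total deductions = $151.19 + $420.71 + $120.44 + $52.89 + $7.11 + $17.79 + $84.81 = $854.94
Net pay = $1,778.70 − $854.94 = $923.76

$923.76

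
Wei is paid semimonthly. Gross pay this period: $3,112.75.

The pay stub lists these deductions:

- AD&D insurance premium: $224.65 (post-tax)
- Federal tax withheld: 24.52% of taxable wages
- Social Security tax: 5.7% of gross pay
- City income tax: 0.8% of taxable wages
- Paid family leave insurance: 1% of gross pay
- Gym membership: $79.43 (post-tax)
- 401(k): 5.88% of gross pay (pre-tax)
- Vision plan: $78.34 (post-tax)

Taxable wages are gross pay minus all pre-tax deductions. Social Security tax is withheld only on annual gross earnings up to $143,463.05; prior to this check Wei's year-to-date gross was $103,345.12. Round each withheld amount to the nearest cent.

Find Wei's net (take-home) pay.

$1,596.93

401(k): $3,112.75 × 0.0588 = $183.03
Taxable wages = $3,112.75 − $183.03 = $2,929.72
Federal tax withheld: $2,929.72 × 0.2452 = $718.37
City income tax: $2,929.72 × 0.008 = $23.44
Social Security tax: cap not yet reached, full $3,112.75 is subject → $3,112.75 × 0.057 = $177.43
Paid family leave insurance: $3,112.75 × 0.01 = $31.13
AD&D insurance premium: $224.65
Gym membership: $79.43
Vision plan: $78.34
Total deductions = $183.03 + $718.37 + $23.44 + $177.43 + $31.13 + $224.65 + $79.43 + $78.34 = $1,515.82
Net pay = $3,112.75 − $1,515.82 = $1,596.93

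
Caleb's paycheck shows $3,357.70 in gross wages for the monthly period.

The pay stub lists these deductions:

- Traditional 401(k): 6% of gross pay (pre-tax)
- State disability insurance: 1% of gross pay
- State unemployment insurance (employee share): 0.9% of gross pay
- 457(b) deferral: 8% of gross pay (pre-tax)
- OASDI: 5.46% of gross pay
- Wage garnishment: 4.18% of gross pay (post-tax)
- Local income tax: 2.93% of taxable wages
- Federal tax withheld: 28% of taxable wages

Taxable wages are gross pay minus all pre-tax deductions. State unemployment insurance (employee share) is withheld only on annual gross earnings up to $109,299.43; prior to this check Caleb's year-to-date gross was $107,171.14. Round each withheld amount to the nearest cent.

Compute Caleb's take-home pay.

Traditional 401(k): $3,357.70 × 0.06 = $201.46
457(b) deferral: $3,357.70 × 0.08 = $268.62
Pre-tax total = $201.46 + $268.62 = $470.08
Taxable wages = $3,357.70 − $470.08 = $2,887.62
Federal tax withheld: $2,887.62 × 0.28 = $808.53
Local income tax: $2,887.62 × 0.0293 = $84.61
State disability insurance: $3,357.70 × 0.01 = $33.58
State unemployment insurance (employee share): only $109,299.43 − $107,171.14 = $2,128.29 of this check is subject → $2,128.29 × 0.009 = $19.15
OASDI: $3,357.70 × 0.0546 = $183.33
Wage garnishment: $3,357.70 × 0.0418 = $140.35
Total deductions = $201.46 + $268.62 + $808.53 + $84.61 + $33.58 + $19.15 + $183.33 + $140.35 = $1,739.63
Net pay = $3,357.70 − $1,739.63 = $1,618.07

$1,618.07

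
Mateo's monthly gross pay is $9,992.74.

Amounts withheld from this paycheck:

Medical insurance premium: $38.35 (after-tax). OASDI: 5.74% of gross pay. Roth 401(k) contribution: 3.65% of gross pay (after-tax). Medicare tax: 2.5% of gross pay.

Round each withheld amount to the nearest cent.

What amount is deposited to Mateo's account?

$8,766.25

OASDI: $9,992.74 × 0.0574 = $573.58
Medicare tax: $9,992.74 × 0.025 = $249.82
Medical insurance premium: $38.35
Roth 401(k) contribution: $9,992.74 × 0.0365 = $364.74
Total deductions = $573.58 + $249.82 + $38.35 + $364.74 = $1,226.49
Net pay = $9,992.74 − $1,226.49 = $8,766.25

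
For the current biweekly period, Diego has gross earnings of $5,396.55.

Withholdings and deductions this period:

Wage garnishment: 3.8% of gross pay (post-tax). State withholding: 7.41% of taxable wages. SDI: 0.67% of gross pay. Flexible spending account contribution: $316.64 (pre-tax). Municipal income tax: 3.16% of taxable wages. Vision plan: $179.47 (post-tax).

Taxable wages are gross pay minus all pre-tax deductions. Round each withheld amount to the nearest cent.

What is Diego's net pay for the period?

$4,122.26

Flexible spending account contribution: $316.64
Taxable wages = $5,396.55 − $316.64 = $5,079.91
State withholding: $5,079.91 × 0.0741 = $376.42
Municipal income tax: $5,079.91 × 0.0316 = $160.53
SDI: $5,396.55 × 0.0067 = $36.16
Vision plan: $179.47
Wage garnishment: $5,396.55 × 0.038 = $205.07
Total deductions = $316.64 + $376.42 + $160.53 + $36.16 + $179.47 + $205.07 = $1,274.29
Net pay = $5,396.55 − $1,274.29 = $4,122.26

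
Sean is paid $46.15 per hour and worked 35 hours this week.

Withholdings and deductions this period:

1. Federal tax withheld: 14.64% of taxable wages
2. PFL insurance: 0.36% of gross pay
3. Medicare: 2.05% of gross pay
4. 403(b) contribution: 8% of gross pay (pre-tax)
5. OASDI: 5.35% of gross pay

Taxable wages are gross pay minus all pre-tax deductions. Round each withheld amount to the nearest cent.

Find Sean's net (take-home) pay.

$1,143.14

Gross pay: 35 × $46.15 = $1,615.25
403(b) contribution: $1,615.25 × 0.08 = $129.22
Taxable wages = $1,615.25 − $129.22 = $1,486.03
Federal tax withheld: $1,486.03 × 0.1464 = $217.55
OASDI: $1,615.25 × 0.0535 = $86.42
PFL insurance: $1,615.25 × 0.0036 = $5.81
Medicare: $1,615.25 × 0.0205 = $33.11
Total deductions = $129.22 + $217.55 + $86.42 + $5.81 + $33.11 = $472.11
Net pay = $1,615.25 − $472.11 = $1,143.14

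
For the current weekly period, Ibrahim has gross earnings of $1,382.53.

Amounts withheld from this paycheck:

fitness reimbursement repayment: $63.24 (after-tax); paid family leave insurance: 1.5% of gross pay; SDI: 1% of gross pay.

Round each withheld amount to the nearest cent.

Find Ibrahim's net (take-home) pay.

$1,284.72

SDI: $1,382.53 × 0.01 = $13.83
Paid family leave insurance: $1,382.53 × 0.015 = $20.74
Fitness reimbursement repayment: $63.24
Total deductions = $13.83 + $20.74 + $63.24 = $97.81
Net pay = $1,382.53 − $97.81 = $1,284.72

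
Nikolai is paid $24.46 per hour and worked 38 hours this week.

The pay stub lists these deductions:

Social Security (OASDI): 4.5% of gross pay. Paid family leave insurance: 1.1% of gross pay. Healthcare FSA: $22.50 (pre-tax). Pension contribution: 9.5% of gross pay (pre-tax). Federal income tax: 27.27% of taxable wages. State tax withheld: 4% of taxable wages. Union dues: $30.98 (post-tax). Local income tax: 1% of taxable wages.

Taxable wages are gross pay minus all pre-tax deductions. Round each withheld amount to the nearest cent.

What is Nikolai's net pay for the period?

Gross pay: 38 × $24.46 = $929.48
Pension contribution: $929.48 × 0.095 = $88.30
Healthcare FSA: $22.50
Pre-tax total = $88.30 + $22.50 = $110.80
Taxable wages = $929.48 − $110.80 = $818.68
Federal income tax: $818.68 × 0.2727 = $223.25
Local income tax: $818.68 × 0.01 = $8.19
State tax withheld: $818.68 × 0.04 = $32.75
Paid family leave insurance: $929.48 × 0.011 = $10.22
Social Security (OASDI): $929.48 × 0.045 = $41.83
Union dues: $30.98
Total deductions = $88.30 + $22.50 + $223.25 + $8.19 + $32.75 + $10.22 + $41.83 + $30.98 = $458.02
Net pay = $929.48 − $458.02 = $471.46

$471.46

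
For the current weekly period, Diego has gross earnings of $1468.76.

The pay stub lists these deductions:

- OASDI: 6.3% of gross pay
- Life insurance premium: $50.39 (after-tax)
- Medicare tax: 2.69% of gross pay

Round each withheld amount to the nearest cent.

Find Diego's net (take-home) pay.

OASDI: $1468.76 × 0.063 = $92.53
Medicare tax: $1468.76 × 0.0269 = $39.51
Life insurance premium: $50.39
Total deductions = $92.53 + $39.51 + $50.39 = $182.43
Net pay = $1468.76 − $182.43 = $1286.33

$1286.33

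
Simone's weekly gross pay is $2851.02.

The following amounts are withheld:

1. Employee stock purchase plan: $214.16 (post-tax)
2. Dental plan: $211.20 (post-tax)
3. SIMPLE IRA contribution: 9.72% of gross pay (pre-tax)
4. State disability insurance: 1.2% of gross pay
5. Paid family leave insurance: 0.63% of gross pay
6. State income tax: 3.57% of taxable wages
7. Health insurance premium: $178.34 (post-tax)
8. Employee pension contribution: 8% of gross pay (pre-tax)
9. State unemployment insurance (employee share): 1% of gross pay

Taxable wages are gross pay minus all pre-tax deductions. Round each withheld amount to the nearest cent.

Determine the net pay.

SIMPLE IRA contribution: $2851.02 × 0.0972 = $277.12
Employee pension contribution: $2851.02 × 0.08 = $228.08
Pre-tax total = $277.12 + $228.08 = $505.20
Taxable wages = $2851.02 − $505.20 = $2345.82
State income tax: $2345.82 × 0.0357 = $83.75
State unemployment insurance (employee share): $2851.02 × 0.01 = $28.51
Paid family leave insurance: $2851.02 × 0.0063 = $17.96
State disability insurance: $2851.02 × 0.012 = $34.21
Dental plan: $211.20
Health insurance premium: $178.34
Employee stock purchase plan: $214.16
Total deductions = $277.12 + $228.08 + $83.75 + $28.51 + $17.96 + $34.21 + $211.20 + $178.34 + $214.16 = $1273.33
Net pay = $2851.02 − $1273.33 = $1577.69

$1577.69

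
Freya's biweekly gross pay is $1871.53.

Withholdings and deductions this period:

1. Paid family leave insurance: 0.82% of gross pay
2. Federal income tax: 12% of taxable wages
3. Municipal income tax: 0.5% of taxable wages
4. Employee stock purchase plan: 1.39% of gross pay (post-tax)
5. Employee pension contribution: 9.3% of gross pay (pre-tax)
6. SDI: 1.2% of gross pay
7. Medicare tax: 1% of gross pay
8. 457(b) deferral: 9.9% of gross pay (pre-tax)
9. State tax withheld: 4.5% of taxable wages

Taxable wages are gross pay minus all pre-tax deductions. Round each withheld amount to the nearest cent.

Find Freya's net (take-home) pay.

457(b) deferral: $1871.53 × 0.099 = $185.28
Employee pension contribution: $1871.53 × 0.093 = $174.05
Pre-tax total = $185.28 + $174.05 = $359.33
Taxable wages = $1871.53 − $359.33 = $1512.20
Municipal income tax: $1512.20 × 0.005 = $7.56
State tax withheld: $1512.20 × 0.045 = $68.05
Federal income tax: $1512.20 × 0.12 = $181.46
Paid family leave insurance: $1871.53 × 0.0082 = $15.35
SDI: $1871.53 × 0.012 = $22.46
Medicare tax: $1871.53 × 0.01 = $18.72
Employee stock purchase plan: $1871.53 × 0.0139 = $26.01
Total deductions = $185.28 + $174.05 + $7.56 + $68.05 + $181.46 + $15.35 + $22.46 + $18.72 + $26.01 = $698.94
Net pay = $1871.53 − $698.94 = $1172.59

$1172.59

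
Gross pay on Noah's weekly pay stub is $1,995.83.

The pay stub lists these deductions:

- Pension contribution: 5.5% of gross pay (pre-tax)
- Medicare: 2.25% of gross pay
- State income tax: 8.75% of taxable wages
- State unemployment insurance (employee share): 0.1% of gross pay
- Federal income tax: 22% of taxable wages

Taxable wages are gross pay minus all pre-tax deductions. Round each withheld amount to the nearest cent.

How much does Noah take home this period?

$1,259.19

Pension contribution: $1,995.83 × 0.055 = $109.77
Taxable wages = $1,995.83 − $109.77 = $1,886.06
State income tax: $1,886.06 × 0.0875 = $165.03
Federal income tax: $1,886.06 × 0.22 = $414.93
Medicare: $1,995.83 × 0.0225 = $44.91
State unemployment insurance (employee share): $1,995.83 × 0.001 = $2.00
Total deductions = $109.77 + $165.03 + $414.93 + $44.91 + $2.00 = $736.64
Net pay = $1,995.83 − $736.64 = $1,259.19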